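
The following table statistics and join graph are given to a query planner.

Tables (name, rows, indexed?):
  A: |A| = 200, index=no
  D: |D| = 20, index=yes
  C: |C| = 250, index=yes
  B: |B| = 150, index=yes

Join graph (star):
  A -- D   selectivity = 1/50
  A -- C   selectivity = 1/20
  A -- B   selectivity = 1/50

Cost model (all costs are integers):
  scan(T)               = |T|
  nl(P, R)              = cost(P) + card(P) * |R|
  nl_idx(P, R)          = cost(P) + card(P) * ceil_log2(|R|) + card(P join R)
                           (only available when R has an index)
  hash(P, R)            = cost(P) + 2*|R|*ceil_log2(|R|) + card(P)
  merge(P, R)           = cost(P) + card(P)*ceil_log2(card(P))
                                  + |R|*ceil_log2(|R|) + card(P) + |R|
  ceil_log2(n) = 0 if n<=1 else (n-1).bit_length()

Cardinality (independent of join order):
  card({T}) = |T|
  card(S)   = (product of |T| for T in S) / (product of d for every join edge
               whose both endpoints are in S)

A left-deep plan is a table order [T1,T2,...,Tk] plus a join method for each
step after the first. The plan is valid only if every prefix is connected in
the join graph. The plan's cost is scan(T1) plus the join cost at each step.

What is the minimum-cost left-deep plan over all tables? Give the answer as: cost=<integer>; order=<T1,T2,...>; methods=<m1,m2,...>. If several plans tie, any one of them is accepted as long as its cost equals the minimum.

Selinger DP (subsets sized 1..n):
  {A}: scan cost=200, card=200
  {D}: scan cost=20, card=20
  {C}: scan cost=250, card=250
  {B}: scan cost=150, card=150
  {AD}: card=80; try (D,hash)→600, (D,nl_idx)→1280, (A,merge)→1940, (D,merge)→2120, (A,hash)→3240, (A,nl)→4020 …(+1); best=600 via (D,hash)
  {AC}: card=2500; try (A,hash)→3700, (C,merge)→4250, (C,nl_idx)→4300, (A,merge)→4300, (C,hash)→4400, (C,nl)→50200 …(+1); best=3700 via (A,hash)
  {AB}: card=600; try (B,nl_idx)→2400, (B,hash)→2800, (A,merge)→3300, (B,merge)→3350, (A,hash)→3500, (A,nl)→30150 …(+1); best=2400 via (B,nl_idx)
  {ACD}: card=1000; try (C,nl_idx)→2240, (C,merge)→3490, (C,hash)→4680, (D,hash)→6400, (D,nl_idx)→17200, (C,nl)→20600 …(+2); best=2240 via (C,nl_idx)
  {ABD}: card=240; try (B,nl_idx)→1480, (B,merge)→2590, (B,hash)→3080, (D,hash)→3200, (D,nl_idx)→5640, (D,merge)→9120 …(+2); best=1480 via (B,nl_idx)
  {ABC}: card=7500; try (C,hash)→7000, (B,hash)→8600, (C,merge)→11250, (C,nl_idx)→14700, (B,nl_idx)→31200, (B,merge)→37550 …(+2); best=7000 via (C,hash)
  {ABCD}: card=3000; try (B,hash)→5640, (C,hash)→5720, (C,merge)→5890, (C,nl_idx)→6400, (B,nl_idx)→13240, (B,merge)→14590 …(+6); best=5640 via (B,hash)

cost=5640; order=A,D,C,B; methods=hash,nl_idx,hash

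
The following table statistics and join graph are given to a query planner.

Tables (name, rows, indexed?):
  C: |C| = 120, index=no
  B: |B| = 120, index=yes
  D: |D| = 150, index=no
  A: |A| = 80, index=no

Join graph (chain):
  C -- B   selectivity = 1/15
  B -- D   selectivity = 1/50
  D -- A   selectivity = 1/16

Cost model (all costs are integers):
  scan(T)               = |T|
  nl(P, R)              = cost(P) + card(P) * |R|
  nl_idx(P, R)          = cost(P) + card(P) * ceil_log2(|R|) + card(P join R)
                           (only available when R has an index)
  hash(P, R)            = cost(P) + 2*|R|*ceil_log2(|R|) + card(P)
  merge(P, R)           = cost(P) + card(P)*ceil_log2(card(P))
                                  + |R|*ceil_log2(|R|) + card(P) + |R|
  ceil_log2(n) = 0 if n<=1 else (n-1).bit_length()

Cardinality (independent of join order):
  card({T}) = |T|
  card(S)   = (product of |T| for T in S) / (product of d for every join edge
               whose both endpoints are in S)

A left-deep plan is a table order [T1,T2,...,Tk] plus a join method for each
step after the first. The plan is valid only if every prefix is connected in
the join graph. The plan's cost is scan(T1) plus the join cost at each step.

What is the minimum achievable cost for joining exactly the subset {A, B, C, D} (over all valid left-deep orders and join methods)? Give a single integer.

Selinger DP over subsets of {A,B,C,D}:
  {C}: scan cost=120, card=120
  {B}: scan cost=120, card=120
  {D}: scan cost=150, card=150
  {A}: scan cost=80, card=80
  {BC}: card=960; try (C,hash)→1920, (B,hash)→1920, (B,nl_idx)→1920, (C,merge)→2040, (B,merge)→2040, (C,nl)→14520 …(+1); best=1920 via (C,hash)
  {BD}: card=360; try (B,nl_idx)→1560, (B,hash)→1980, (D,merge)→2430, (B,merge)→2460, (D,hash)→2640, (D,nl)→18120 …(+1); best=1560 via (B,nl_idx)
  {AD}: card=750; try (A,hash)→1420, (D,merge)→2070, (A,merge)→2140, (D,hash)→2560, (D,nl)→12080, (A,nl)→12150; best=1420 via (A,hash)
  {BCD}: card=2880; try (C,hash)→3600, (D,hash)→5280, (C,merge)→6120, (D,merge)→13830, (C,nl)→44760, (D,nl)→145920; best=3600 via (C,hash)
  {ABD}: card=1800; try (A,hash)→3040, (B,hash)→3850, (A,merge)→5800, (B,nl_idx)→8470, (B,merge)→10630, (A,nl)→30360 …(+1); best=3040 via (A,hash)
  {ABCD}: card=14400; try (C,hash)→6520, (A,hash)→7600, (C,merge)→25600, (A,merge)→41680, (C,nl)→219040, (A,nl)→234000; best=6520 via (C,hash)

6520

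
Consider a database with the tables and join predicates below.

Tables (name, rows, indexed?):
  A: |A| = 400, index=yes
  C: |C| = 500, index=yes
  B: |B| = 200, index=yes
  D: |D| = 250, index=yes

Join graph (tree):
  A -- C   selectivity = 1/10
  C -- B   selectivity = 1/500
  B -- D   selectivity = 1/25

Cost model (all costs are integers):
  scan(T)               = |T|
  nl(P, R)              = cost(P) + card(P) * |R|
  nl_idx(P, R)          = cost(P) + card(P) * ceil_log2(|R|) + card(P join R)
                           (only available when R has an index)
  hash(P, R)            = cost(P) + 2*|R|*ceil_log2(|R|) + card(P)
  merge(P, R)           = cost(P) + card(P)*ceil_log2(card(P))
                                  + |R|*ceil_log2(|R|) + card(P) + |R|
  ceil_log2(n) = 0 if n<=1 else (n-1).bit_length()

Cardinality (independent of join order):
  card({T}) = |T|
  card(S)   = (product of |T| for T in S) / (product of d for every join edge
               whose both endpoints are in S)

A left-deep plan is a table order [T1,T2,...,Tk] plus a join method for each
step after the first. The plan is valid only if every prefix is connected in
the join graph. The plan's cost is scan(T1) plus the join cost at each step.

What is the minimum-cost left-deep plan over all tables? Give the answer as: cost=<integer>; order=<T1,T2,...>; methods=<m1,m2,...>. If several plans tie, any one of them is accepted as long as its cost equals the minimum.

cost=15000; order=B,C,D,A; methods=nl_idx,nl_idx,hash

Selinger DP (subsets sized 1..n):
  {A}: scan cost=400, card=400
  {C}: scan cost=500, card=500
  {B}: scan cost=200, card=200
  {D}: scan cost=250, card=250
  {AC}: card=20000; try (A,hash)→8200, (C,merge)→9400, (A,merge)→9500, (C,hash)→9800, (C,nl_idx)→24000, (A,nl_idx)→25000 …(+2); best=8200 via (A,hash)
  {BC}: card=200; try (C,nl_idx)→2200, (B,hash)→4200, (B,nl_idx)→4700, (C,merge)→7000, (B,merge)→7300, (C,hash)→9400 …(+2); best=2200 via (C,nl_idx)
  {BD}: card=2000; try (B,hash)→3700, (D,nl_idx)→3800, (D,merge)→4250, (B,nl_idx)→4250, (B,merge)→4300, (D,hash)→4400 …(+2); best=3700 via (B,hash)
  {ABC}: card=8000; try (A,merge)→8000, (A,hash)→9600, (A,nl_idx)→12000, (B,hash)→31400, (A,nl)→82200, (B,nl_idx)→176200 …(+2); best=8000 via (A,merge)
  {BCD}: card=2000; try (D,nl_idx)→5800, (D,merge)→6250, (D,hash)→6400, (C,hash)→14700, (C,nl_idx)→23700, (C,merge)→32700 …(+2); best=5800 via (D,nl_idx)
  {ABCD}: card=80000; try (A,hash)→15000, (D,hash)→20000, (A,merge)→33800, (A,nl_idx)→103800, (D,merge)→122250, (D,nl_idx)→152000 …(+2); best=15000 via (A,hash)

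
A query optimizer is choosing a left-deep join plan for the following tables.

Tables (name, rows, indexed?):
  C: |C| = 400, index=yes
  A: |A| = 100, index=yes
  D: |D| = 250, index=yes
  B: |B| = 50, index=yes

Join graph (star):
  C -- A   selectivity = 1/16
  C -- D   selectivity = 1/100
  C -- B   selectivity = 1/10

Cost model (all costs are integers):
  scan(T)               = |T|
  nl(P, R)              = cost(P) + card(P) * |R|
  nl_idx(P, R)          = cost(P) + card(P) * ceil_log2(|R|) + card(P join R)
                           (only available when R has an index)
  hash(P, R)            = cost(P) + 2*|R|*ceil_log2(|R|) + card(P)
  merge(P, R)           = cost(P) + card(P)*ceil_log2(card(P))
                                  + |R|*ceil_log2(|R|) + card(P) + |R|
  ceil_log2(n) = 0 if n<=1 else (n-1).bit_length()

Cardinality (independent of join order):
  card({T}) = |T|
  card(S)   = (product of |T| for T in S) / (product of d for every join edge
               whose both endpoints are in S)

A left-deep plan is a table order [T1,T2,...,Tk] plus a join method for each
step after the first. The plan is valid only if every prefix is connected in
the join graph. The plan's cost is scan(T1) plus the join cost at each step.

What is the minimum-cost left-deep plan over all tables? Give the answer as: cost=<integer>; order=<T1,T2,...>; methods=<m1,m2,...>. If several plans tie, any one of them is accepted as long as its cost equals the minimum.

cost=11500; order=D,C,B,A; methods=nl_idx,hash,hash

Selinger DP (subsets sized 1..n):
  {C}: scan cost=400, card=400
  {A}: scan cost=100, card=100
  {D}: scan cost=250, card=250
  {B}: scan cost=50, card=50
  {AC}: card=2500; try (A,hash)→2200, (C,nl_idx)→3500, (C,merge)→4900, (A,merge)→5200, (A,nl_idx)→5700, (C,hash)→7400 …(+2); best=2200 via (A,hash)
  {CD}: card=1000; try (C,nl_idx)→3500, (D,nl_idx)→4600, (D,hash)→4800, (C,merge)→6500, (D,merge)→6650, (C,hash)→7700 …(+2); best=3500 via (C,nl_idx)
  {BC}: card=2000; try (B,hash)→1400, (C,nl_idx)→2500, (C,merge)→4400, (B,merge)→4750, (B,nl_idx)→4800, (C,hash)→7300 …(+2); best=1400 via (B,hash)
  {ACD}: card=6250; try (A,hash)→5900, (D,hash)→8700, (A,merge)→15300, (A,nl_idx)→16750, (D,nl_idx)→28450, (D,merge)→36950 …(+2); best=5900 via (A,hash)
  {ABC}: card=12500; try (A,hash)→4800, (B,hash)→5300, (A,merge)→26200, (A,nl_idx)→27900, (B,nl_idx)→29700, (B,merge)→35050 …(+2); best=4800 via (A,hash)
  {BCD}: card=5000; try (B,hash)→5100, (D,hash)→7400, (B,nl_idx)→14500, (B,merge)→14850, (D,nl_idx)→22400, (D,merge)→27650 …(+2); best=5100 via (B,hash)
  {ABCD}: card=31250; try (A,hash)→11500, (B,hash)→12750, (D,hash)→21300, (A,nl_idx)→71350, (B,nl_idx)→74650, (A,merge)→75900 …(+6); best=11500 via (A,hash)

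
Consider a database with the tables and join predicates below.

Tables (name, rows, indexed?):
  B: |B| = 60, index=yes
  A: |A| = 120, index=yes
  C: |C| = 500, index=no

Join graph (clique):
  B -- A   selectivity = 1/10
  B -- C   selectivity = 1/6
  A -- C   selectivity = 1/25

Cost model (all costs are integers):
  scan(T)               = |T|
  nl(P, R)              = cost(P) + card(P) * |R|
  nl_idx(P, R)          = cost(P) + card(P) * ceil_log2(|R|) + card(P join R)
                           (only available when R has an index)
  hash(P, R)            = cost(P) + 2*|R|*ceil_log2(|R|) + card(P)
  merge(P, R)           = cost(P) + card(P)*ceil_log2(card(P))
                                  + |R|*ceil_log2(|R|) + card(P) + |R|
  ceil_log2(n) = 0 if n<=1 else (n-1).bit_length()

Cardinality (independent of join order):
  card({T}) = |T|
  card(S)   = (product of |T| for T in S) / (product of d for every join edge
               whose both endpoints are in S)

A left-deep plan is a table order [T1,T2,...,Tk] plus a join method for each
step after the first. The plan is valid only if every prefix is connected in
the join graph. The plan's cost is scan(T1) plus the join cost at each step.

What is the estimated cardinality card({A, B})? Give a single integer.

720

Tables in S: A(120), B(60)
Edges inside S: B-A(d=10)
numerator = 120 * 60 = 7200
denominator = 10 = 10
card(S) = 7200 / 10 = 720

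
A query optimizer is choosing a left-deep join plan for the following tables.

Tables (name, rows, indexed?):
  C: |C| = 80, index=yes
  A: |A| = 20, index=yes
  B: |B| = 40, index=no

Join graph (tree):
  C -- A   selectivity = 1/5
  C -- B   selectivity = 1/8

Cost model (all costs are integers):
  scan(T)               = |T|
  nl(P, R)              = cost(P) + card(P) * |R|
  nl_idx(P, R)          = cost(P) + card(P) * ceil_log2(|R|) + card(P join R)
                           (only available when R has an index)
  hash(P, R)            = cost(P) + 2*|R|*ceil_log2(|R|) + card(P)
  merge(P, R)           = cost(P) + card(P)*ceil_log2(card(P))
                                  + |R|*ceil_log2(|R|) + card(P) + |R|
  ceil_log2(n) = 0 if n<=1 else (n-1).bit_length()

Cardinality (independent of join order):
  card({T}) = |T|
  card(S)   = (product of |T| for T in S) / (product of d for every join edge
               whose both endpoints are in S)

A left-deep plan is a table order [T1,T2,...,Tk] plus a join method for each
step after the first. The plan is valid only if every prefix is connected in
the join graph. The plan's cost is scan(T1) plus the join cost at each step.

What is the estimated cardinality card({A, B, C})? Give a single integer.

Tables in S: A(20), B(40), C(80)
Edges inside S: C-A(d=5), C-B(d=8)
numerator = 20 * 40 * 80 = 64000
denominator = 5 * 8 = 40
card(S) = 64000 / 40 = 1600

1600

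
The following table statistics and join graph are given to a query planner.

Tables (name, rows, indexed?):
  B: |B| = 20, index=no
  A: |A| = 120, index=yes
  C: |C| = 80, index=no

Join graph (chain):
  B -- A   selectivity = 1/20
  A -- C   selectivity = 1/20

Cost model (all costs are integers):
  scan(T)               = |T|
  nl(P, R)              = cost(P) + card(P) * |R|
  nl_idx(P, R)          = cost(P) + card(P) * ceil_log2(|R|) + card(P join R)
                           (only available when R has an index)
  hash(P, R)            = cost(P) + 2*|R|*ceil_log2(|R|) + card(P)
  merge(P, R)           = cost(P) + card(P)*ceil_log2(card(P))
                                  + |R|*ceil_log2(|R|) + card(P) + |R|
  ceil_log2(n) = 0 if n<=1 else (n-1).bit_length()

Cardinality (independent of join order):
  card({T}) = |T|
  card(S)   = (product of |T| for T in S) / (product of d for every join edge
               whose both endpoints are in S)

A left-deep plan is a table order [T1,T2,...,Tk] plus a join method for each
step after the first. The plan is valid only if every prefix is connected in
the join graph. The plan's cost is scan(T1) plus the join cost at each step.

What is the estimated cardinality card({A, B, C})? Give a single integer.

Tables in S: A(120), B(20), C(80)
Edges inside S: B-A(d=20), A-C(d=20)
numerator = 120 * 20 * 80 = 192000
denominator = 20 * 20 = 400
card(S) = 192000 / 400 = 480

480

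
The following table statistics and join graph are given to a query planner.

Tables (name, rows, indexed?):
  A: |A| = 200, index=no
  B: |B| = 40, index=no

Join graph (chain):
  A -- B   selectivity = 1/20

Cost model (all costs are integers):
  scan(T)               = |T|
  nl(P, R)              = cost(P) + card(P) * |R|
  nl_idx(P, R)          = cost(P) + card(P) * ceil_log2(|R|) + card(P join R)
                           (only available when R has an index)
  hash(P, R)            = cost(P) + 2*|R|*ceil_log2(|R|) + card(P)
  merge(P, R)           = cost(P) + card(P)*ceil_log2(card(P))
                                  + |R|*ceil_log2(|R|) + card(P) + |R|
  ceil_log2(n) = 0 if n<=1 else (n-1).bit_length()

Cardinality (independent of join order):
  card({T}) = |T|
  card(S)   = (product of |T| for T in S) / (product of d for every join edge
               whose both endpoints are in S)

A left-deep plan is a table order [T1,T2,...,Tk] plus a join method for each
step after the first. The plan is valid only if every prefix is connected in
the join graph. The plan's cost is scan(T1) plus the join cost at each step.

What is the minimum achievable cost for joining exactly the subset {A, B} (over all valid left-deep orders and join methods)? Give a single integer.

880

Selinger DP over subsets of {A,B}:
  {A}: scan cost=200, card=200
  {B}: scan cost=40, card=40
  {AB}: card=400; try (B,hash)→880, (A,merge)→2120, (B,merge)→2280, (A,hash)→3280, (A,nl)→8040, (B,nl)→8200; best=880 via (B,hash)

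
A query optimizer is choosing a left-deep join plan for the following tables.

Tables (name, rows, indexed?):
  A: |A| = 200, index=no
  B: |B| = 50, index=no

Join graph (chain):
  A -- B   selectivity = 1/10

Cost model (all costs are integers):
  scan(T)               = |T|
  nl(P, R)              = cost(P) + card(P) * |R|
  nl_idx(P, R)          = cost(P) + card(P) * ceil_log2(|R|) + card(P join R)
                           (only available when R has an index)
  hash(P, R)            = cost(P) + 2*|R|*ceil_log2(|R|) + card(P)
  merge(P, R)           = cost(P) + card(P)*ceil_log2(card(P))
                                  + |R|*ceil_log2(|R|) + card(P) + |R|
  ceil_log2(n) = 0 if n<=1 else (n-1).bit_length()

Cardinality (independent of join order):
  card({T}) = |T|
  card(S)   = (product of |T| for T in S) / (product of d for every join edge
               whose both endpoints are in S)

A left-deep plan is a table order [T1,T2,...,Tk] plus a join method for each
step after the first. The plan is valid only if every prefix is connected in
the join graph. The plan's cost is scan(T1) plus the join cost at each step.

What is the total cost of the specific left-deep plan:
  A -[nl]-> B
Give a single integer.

10200

step 1: scan A: cost=200, card=200
step 2: join B via nl
    card(P join B) = 200*50/(10) = 1000
    cost = 200 + 200*50 = 10200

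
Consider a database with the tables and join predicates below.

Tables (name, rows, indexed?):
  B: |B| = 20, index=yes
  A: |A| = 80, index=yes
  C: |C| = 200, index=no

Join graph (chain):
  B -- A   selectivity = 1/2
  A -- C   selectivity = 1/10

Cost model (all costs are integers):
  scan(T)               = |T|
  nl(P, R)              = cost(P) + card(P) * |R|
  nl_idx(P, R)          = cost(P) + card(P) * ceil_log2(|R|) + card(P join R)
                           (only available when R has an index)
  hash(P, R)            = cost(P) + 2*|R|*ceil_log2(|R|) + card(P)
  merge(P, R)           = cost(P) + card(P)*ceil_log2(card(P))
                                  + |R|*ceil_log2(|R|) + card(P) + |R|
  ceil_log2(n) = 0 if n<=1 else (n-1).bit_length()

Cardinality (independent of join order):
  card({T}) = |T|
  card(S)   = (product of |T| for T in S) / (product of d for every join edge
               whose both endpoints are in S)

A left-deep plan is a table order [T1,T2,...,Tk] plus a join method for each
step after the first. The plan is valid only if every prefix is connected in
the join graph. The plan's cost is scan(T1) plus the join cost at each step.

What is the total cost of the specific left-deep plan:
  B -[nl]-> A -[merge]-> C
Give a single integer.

step 1: scan B: cost=20, card=20
step 2: join A via nl
    card(P join A) = 20*80/(2) = 800
    cost = 20 + 20*80 = 1620
step 3: join C via merge
    card(P join C) = 800*200/(10) = 16000
    cost = 1620 + 800*10 + 200*8 + 800 + 200 = 12220

12220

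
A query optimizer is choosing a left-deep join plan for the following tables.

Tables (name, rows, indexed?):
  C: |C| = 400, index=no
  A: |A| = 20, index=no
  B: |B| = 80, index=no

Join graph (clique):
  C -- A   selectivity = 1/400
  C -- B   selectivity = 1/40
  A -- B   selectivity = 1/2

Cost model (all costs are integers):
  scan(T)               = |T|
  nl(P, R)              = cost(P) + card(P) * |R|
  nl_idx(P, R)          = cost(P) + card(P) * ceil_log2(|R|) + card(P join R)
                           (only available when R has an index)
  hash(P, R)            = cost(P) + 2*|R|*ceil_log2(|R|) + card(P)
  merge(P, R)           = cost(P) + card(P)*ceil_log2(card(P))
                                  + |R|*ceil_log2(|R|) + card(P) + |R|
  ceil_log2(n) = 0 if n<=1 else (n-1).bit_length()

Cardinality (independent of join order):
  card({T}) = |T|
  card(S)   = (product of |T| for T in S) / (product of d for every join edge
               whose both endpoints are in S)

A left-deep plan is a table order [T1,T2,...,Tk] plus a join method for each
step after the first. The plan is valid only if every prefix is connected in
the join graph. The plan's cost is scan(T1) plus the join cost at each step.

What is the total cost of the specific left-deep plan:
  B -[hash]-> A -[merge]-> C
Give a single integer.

step 1: scan B: cost=80, card=80
step 2: join A via hash
    card(P join A) = 80*20/(2) = 800
    cost = 80 + 2*20*5 + 80 = 360
step 3: join C via merge
    card(P join C) = 800*400/(400*40) = 20
    cost = 360 + 800*10 + 400*9 + 800 + 400 = 13160

13160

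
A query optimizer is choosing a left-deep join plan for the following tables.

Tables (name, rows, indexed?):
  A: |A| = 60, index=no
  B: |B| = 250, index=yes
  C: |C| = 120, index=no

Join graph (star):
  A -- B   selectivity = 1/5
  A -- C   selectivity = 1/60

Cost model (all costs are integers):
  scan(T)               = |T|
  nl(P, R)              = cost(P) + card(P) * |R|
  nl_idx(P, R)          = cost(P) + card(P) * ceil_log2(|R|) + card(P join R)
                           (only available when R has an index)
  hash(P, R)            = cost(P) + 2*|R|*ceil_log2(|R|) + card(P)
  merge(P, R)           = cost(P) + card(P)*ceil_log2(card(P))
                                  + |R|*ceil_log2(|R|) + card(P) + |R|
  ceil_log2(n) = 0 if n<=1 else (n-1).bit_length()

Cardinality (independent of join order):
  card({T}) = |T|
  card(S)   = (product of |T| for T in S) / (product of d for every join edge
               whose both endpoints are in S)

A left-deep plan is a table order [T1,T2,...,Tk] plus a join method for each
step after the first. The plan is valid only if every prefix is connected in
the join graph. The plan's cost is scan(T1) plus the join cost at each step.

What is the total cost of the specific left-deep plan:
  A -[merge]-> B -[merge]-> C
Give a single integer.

step 1: scan A: cost=60, card=60
step 2: join B via merge
    card(P join B) = 60*250/(5) = 3000
    cost = 60 + 60*6 + 250*8 + 60 + 250 = 2730
step 3: join C via merge
    card(P join C) = 3000*120/(60) = 6000
    cost = 2730 + 3000*12 + 120*7 + 3000 + 120 = 42690

42690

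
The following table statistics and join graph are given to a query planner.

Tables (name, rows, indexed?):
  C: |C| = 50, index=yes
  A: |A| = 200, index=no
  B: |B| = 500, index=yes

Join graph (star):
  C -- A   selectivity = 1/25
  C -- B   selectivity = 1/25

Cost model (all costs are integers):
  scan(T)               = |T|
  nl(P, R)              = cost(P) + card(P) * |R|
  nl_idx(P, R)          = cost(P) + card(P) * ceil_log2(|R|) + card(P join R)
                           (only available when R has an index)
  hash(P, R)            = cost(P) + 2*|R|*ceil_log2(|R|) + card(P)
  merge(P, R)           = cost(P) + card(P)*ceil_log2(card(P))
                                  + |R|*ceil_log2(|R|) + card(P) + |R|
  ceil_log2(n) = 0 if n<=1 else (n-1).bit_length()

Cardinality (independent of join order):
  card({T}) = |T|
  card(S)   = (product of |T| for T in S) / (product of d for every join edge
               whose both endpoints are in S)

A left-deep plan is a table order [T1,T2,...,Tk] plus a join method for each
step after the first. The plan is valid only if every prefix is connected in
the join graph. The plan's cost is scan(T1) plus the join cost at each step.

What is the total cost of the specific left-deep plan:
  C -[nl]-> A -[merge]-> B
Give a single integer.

step 1: scan C: cost=50, card=50
step 2: join A via nl
    card(P join A) = 50*200/(25) = 400
    cost = 50 + 50*200 = 10050
step 3: join B via merge
    card(P join B) = 400*500/(25) = 8000
    cost = 10050 + 400*9 + 500*9 + 400 + 500 = 19050

19050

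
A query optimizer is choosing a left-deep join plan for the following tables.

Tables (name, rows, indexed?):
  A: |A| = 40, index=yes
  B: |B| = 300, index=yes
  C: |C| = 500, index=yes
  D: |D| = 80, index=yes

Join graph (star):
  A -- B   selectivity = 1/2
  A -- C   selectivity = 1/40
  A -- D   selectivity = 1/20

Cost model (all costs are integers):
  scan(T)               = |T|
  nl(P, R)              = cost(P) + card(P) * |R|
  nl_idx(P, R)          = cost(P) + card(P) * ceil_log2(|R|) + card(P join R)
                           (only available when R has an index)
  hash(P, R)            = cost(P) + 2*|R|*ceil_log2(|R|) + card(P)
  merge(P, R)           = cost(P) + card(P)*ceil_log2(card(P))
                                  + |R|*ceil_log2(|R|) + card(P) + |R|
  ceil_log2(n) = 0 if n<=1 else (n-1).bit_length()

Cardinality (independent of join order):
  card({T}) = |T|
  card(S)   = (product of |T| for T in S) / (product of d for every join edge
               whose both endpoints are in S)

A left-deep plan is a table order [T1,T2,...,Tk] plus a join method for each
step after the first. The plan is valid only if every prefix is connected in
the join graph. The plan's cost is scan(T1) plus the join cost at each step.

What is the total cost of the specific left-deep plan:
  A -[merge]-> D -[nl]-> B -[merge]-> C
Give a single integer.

437960

step 1: scan A: cost=40, card=40
step 2: join D via merge
    card(P join D) = 40*80/(20) = 160
    cost = 40 + 40*6 + 80*7 + 40 + 80 = 960
step 3: join B via nl
    card(P join B) = 160*300/(2) = 24000
    cost = 960 + 160*300 = 48960
step 4: join C via merge
    card(P join C) = 24000*500/(40) = 300000
    cost = 48960 + 24000*15 + 500*9 + 24000 + 500 = 437960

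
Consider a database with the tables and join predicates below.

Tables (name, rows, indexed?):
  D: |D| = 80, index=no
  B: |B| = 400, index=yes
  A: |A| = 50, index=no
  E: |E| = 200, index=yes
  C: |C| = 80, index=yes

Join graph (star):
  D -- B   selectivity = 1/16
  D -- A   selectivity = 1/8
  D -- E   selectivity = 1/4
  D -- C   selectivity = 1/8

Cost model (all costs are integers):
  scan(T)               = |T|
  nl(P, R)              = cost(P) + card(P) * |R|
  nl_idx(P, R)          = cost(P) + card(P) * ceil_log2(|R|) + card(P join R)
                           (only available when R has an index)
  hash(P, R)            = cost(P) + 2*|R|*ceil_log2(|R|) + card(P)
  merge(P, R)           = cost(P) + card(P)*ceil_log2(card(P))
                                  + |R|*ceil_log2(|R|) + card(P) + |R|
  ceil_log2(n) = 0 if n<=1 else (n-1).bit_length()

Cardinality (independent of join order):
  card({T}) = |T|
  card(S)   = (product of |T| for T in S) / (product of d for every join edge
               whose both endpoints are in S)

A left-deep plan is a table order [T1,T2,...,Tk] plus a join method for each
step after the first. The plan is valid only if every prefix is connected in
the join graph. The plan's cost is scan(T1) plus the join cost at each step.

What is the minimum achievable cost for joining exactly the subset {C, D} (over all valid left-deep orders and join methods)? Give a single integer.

1280

Selinger DP over subsets of {C,D}:
  {D}: scan cost=80, card=80
  {C}: scan cost=80, card=80
  {CD}: card=800; try (D,hash)→1280, (C,hash)→1280, (D,merge)→1360, (C,merge)→1360, (C,nl_idx)→1440, (D,nl)→6480 …(+1); best=1280 via (D,hash)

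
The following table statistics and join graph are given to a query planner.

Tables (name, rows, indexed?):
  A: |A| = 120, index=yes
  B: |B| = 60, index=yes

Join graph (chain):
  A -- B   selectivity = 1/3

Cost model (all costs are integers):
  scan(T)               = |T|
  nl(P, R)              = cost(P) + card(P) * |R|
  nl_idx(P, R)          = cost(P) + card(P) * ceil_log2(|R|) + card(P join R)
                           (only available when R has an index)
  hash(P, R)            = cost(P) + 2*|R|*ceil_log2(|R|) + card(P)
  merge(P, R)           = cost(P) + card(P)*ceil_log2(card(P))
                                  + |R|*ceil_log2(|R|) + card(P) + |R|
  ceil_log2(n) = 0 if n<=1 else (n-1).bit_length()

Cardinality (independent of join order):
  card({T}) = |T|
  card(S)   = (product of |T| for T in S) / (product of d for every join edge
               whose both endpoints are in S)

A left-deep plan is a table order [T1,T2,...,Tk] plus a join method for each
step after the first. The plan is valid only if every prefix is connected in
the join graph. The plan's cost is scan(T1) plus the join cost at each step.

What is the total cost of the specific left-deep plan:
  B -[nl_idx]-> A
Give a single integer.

step 1: scan B: cost=60, card=60
step 2: join A via nl_idx
    card(P join A) = 60*120/(3) = 2400
    cost = 60 + 60*7 + 2400 = 2880

2880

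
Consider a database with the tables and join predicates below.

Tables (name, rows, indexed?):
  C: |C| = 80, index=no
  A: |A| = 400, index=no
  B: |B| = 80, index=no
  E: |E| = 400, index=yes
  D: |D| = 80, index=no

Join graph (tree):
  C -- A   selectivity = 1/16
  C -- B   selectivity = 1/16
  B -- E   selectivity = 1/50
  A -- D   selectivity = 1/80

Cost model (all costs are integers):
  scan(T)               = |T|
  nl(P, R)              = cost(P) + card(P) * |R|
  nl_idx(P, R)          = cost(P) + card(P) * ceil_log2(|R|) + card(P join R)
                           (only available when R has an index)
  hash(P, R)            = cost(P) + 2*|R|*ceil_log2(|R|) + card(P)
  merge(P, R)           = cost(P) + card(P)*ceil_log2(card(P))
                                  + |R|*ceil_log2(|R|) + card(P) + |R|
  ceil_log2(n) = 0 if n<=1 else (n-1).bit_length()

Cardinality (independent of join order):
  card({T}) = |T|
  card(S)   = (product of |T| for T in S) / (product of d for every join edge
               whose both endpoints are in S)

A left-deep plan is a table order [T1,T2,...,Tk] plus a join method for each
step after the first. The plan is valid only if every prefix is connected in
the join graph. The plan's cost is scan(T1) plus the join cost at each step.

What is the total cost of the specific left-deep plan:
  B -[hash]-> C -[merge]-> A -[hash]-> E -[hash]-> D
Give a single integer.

step 1: scan B: cost=80, card=80
step 2: join C via hash
    card(P join C) = 80*80/(16) = 400
    cost = 80 + 2*80*7 + 80 = 1280
step 3: join A via merge
    card(P join A) = 400*400/(16) = 10000
    cost = 1280 + 400*9 + 400*9 + 400 + 400 = 9280
step 4: join E via hash
    card(P join E) = 10000*400/(50) = 80000
    cost = 9280 + 2*400*9 + 10000 = 26480
step 5: join D via hash
    card(P join D) = 80000*80/(80) = 80000
    cost = 26480 + 2*80*7 + 80000 = 107600

107600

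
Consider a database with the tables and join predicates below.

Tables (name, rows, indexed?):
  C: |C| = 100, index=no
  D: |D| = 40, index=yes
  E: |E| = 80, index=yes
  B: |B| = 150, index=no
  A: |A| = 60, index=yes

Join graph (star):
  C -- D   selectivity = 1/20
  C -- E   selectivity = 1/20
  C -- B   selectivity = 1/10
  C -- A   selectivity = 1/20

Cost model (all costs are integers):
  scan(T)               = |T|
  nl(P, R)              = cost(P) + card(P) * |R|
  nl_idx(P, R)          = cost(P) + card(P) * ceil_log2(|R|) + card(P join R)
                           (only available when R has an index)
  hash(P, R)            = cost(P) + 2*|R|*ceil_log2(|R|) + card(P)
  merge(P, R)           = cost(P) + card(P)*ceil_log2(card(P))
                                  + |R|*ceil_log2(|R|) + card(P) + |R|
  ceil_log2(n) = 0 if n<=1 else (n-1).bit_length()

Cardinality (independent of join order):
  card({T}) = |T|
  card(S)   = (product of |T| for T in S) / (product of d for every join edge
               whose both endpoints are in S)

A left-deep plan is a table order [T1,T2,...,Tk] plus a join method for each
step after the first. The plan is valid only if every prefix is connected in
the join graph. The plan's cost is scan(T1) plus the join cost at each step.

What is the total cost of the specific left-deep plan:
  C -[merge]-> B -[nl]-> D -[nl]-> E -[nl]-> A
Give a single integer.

1022250

step 1: scan C: cost=100, card=100
step 2: join B via merge
    card(P join B) = 100*150/(10) = 1500
    cost = 100 + 100*7 + 150*8 + 100 + 150 = 2250
step 3: join D via nl
    card(P join D) = 1500*40/(20) = 3000
    cost = 2250 + 1500*40 = 62250
step 4: join E via nl
    card(P join E) = 3000*80/(20) = 12000
    cost = 62250 + 3000*80 = 302250
step 5: join A via nl
    card(P join A) = 12000*60/(20) = 36000
    cost = 302250 + 12000*60 = 1022250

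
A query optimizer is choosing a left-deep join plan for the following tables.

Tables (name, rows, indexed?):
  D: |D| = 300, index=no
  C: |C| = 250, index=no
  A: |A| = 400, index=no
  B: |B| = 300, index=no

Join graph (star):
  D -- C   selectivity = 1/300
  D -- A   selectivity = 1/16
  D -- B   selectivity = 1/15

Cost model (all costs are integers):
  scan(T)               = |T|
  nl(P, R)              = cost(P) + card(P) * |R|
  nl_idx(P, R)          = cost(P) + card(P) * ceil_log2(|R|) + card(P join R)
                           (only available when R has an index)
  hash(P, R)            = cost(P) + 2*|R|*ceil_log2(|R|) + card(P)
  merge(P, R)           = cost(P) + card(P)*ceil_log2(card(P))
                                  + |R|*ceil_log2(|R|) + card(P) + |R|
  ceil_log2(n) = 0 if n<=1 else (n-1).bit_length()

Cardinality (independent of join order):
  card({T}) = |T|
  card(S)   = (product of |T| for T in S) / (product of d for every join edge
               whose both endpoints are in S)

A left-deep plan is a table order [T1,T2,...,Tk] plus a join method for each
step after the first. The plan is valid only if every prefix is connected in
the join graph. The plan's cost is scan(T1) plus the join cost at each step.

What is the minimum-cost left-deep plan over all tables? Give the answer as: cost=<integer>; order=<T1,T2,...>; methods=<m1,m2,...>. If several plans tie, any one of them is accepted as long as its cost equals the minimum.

cost=22050; order=D,C,B,A; methods=hash,merge,hash

Selinger DP (subsets sized 1..n):
  {D}: scan cost=300, card=300
  {C}: scan cost=250, card=250
  {A}: scan cost=400, card=400
  {B}: scan cost=300, card=300
  {CD}: card=250; try (C,hash)→4600, (D,merge)→5500, (C,merge)→5550, (D,hash)→5900, (D,nl)→75250, (C,nl)→75300; best=4600 via (C,hash)
  {AD}: card=7500; try (D,hash)→6200, (A,merge)→7300, (D,merge)→7400, (A,hash)→7800, (A,nl)→120300, (D,nl)→120400; best=6200 via (D,hash)
  {BD}: card=6000; try (D,hash)→6000, (B,hash)→6000, (D,merge)→6300, (B,merge)→6300, (D,nl)→90300, (B,nl)→90300; best=6000 via (D,hash)
  {ACD}: card=6250; try (A,merge)→10850, (A,hash)→12050, (C,hash)→17700, (A,nl)→104600, (C,merge)→113450, (C,nl)→1881200; best=10850 via (A,merge)
  {BCD}: card=5000; try (B,merge)→9850, (B,hash)→10250, (C,hash)→16000, (B,nl)→79600, (C,merge)→92250, (C,nl)→1506000; best=9850 via (B,merge)
  {ABD}: card=150000; try (B,hash)→19100, (A,hash)→19200, (A,merge)→94000, (B,merge)→114200, (B,nl)→2256200, (A,nl)→2406000; best=19100 via (B,hash)
  {ABCD}: card=125000; try (A,hash)→22050, (B,hash)→22500, (A,merge)→83850, (B,merge)→101350, (C,hash)→173100, (B,nl)→1885850 …(+3); best=22050 via (A,hash)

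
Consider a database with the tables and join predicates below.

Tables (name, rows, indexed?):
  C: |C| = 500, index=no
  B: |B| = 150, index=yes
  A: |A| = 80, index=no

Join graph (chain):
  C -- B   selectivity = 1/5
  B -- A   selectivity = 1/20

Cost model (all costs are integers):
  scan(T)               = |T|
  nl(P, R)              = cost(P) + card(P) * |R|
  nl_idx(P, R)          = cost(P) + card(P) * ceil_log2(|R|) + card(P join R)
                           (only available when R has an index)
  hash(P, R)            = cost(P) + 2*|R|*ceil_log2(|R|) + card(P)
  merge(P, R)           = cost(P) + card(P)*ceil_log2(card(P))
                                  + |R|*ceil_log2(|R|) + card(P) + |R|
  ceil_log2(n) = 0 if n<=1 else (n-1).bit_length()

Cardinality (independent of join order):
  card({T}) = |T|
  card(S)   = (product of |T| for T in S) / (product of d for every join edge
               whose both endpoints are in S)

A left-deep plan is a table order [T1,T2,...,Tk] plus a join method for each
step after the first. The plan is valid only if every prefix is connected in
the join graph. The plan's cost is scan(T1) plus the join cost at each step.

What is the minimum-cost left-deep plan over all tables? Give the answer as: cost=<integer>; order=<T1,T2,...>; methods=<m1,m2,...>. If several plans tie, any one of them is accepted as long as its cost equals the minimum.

Selinger DP (subsets sized 1..n):
  {C}: scan cost=500, card=500
  {B}: scan cost=150, card=150
  {A}: scan cost=80, card=80
  {BC}: card=15000; try (B,hash)→3400, (C,merge)→6500, (B,merge)→6850, (C,hash)→9300, (B,nl_idx)→19500, (C,nl)→75150 …(+1); best=3400 via (B,hash)
  {AB}: card=600; try (B,nl_idx)→1320, (A,hash)→1420, (B,merge)→2070, (A,merge)→2140, (B,hash)→2560, (B,nl)→12080 …(+1); best=1320 via (B,nl_idx)
  {ABC}: card=60000; try (C,hash)→10920, (C,merge)→12920, (A,hash)→19520, (A,merge)→229040, (C,nl)→301320, (A,nl)→1203400; best=10920 via (C,hash)

cost=10920; order=A,B,C; methods=nl_idx,hash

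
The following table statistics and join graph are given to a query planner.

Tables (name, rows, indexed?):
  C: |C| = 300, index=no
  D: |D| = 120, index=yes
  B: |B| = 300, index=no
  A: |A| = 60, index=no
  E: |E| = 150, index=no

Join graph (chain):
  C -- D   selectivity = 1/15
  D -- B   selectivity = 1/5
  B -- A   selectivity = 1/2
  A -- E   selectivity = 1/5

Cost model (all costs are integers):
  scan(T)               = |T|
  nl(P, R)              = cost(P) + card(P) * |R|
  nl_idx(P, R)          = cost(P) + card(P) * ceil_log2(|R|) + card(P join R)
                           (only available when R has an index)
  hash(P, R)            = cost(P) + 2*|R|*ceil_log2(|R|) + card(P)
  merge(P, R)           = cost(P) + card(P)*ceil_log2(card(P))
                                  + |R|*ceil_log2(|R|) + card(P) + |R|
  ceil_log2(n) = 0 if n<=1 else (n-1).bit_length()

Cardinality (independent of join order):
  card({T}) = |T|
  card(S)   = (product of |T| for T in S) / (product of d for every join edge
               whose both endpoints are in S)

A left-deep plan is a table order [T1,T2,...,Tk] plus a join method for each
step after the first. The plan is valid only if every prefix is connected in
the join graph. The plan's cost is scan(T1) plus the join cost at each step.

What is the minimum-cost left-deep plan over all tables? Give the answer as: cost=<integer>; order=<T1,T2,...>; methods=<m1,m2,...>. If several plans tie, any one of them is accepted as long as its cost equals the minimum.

Selinger DP (subsets sized 1..n):
  {C}: scan cost=300, card=300
  {D}: scan cost=120, card=120
  {B}: scan cost=300, card=300
  {A}: scan cost=60, card=60
  {E}: scan cost=150, card=150
  {CD}: card=2400; try (D,hash)→2280, (C,merge)→4080, (D,merge)→4260, (D,nl_idx)→4800, (C,hash)→5640, (C,nl)→36120 …(+1); best=2280 via (D,hash)
  {BD}: card=7200; try (D,hash)→2280, (B,merge)→4080, (D,merge)→4260, (B,hash)→5640, (D,nl_idx)→9600, (B,nl)→36120 …(+1); best=2280 via (D,hash)
  {AB}: card=9000; try (A,hash)→1320, (B,merge)→3480, (A,merge)→3720, (B,hash)→5520, (B,nl)→18060, (A,nl)→18300; best=1320 via (A,hash)
  {AE}: card=1800; try (A,hash)→1020, (E,merge)→1830, (A,merge)→1920, (E,hash)→2520, (E,nl)→9060, (A,nl)→9150; best=1020 via (A,hash)
  {BCD}: card=144000; try (B,hash)→10080, (C,hash)→14880, (B,merge)→36480, (C,merge)→106080, (B,nl)→722280, (C,nl)→2162280; best=10080 via (B,hash)
  {ABD}: card=216000; try (A,hash)→10200, (D,hash)→12000, (A,merge)→103500, (D,merge)→137280, (D,nl_idx)→280320, (A,nl)→434280 …(+1); best=10200 via (A,hash)
  {ABE}: card=270000; try (B,hash)→8220, (E,hash)→12720, (B,merge)→25620, (E,merge)→137670, (B,nl)→541020, (E,nl)→1351320; best=8220 via (B,hash)
  {ABCD}: card=4320000; try (A,hash)→154800, (C,hash)→231600, (A,merge)→2746500, (C,merge)→4117200, (A,nl)→8650080, (C,nl)→64810200; best=154800 via (A,hash)
  {ABDE}: card=6480000; try (E,hash)→228600, (D,hash)→279900, (E,merge)→4115550, (D,merge)→5409180, (D,nl_idx)→8378220, (D,nl)→32408220 …(+1); best=228600 via (E,hash)
  {ABCDE}: card=129600000; try (E,hash)→4477200, (C,hash)→6714000, (E,merge)→103836150, (C,merge)→155751600, (E,nl)→648154800, (C,nl)→1944228600; best=4477200 via (E,hash)

cost=4477200; order=C,D,B,A,E; methods=hash,hash,hash,hash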